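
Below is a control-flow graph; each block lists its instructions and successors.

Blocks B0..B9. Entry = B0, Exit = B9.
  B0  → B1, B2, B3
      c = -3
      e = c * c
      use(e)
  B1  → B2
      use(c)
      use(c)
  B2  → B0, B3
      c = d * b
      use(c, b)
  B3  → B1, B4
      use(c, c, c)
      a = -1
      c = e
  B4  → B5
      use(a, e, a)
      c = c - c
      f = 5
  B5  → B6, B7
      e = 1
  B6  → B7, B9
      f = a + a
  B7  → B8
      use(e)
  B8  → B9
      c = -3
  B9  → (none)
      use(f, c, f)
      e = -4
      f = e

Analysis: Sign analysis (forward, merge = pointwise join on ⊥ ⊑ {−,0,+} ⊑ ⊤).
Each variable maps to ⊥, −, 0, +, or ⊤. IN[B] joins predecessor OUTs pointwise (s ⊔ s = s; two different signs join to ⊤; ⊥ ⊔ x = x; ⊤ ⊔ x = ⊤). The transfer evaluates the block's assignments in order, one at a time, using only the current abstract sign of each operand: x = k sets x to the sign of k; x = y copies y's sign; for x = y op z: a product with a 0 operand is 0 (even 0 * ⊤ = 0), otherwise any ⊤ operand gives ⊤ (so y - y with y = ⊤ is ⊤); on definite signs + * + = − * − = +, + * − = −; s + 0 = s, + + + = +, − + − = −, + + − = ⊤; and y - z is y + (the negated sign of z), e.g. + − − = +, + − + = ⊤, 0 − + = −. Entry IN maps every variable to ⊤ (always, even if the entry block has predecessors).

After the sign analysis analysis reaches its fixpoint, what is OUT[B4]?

Answer: {a: -, b: ⊤, c: ⊤, d: ⊤, e: +, f: +}

Working:
Fixpoint table:
  B0:  IN=(all ⊤)  OUT={c:-, e:+; rest ⊤}
  B1:  IN={e:+; rest ⊤}  OUT={e:+; rest ⊤}
  B2:  IN={e:+; rest ⊤}  OUT={e:+; rest ⊤}
  B3:  IN={e:+; rest ⊤}  OUT={a:-, c:+, e:+; rest ⊤}
  B4:  IN={a:-, c:+, e:+; rest ⊤}  OUT={a:-, e:+, f:+; rest ⊤}
  B5:  IN={a:-, e:+, f:+; rest ⊤}  OUT={a:-, e:+, f:+; rest ⊤}
  B6:  IN={a:-, e:+, f:+; rest ⊤}  OUT={a:-, e:+, f:-; rest ⊤}
  B7:  IN={a:-, e:+; rest ⊤}  OUT={a:-, e:+; rest ⊤}
  B8:  IN={a:-, e:+; rest ⊤}  OUT={a:-, c:-, e:+; rest ⊤}
  B9:  IN={a:-, e:+; rest ⊤}  OUT={a:-, e:-, f:-; rest ⊤}

Merge at B4: IN[B4] = OUT[B3] = {a: -, b: ⊤, c: +, d: ⊤, e: +, f: ⊤}
Applying B4's transfer function to that IN value gives OUT[B4] (row B4 above).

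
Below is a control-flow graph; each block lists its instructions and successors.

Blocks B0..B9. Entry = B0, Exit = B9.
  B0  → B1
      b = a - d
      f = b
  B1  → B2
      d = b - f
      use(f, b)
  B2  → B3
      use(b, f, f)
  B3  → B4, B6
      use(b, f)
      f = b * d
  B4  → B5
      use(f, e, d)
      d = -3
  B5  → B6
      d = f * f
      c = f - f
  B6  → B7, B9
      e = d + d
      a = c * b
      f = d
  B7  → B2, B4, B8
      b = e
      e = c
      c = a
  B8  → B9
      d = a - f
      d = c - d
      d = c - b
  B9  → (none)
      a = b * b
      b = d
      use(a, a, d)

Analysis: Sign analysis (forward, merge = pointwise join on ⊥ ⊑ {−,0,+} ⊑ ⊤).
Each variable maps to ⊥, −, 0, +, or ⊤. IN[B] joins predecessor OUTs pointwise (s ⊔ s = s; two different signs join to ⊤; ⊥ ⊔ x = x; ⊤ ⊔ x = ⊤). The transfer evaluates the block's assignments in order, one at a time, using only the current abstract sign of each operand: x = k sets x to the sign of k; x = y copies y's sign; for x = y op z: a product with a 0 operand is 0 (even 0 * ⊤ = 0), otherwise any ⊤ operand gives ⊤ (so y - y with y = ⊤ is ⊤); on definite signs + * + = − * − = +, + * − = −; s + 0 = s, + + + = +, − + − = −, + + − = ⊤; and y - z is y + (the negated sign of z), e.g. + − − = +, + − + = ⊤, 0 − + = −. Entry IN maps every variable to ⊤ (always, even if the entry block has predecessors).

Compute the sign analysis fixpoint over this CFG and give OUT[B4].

Answer: {a: ⊤, b: ⊤, c: ⊤, d: -, e: ⊤, f: ⊤}

Trace:
Converged values:
  B0:   IN=(all ⊤)   OUT=(all ⊤)
  B1:   IN=(all ⊤)   OUT=(all ⊤)
  B2:   IN=(all ⊤)   OUT=(all ⊤)
  B3:   IN=(all ⊤)   OUT=(all ⊤)
  B4:   IN=(all ⊤)   OUT={d:-; rest ⊤}
  B5:   IN={d:-; rest ⊤}   OUT=(all ⊤)
  B6:   IN=(all ⊤)   OUT=(all ⊤)
  B7:   IN=(all ⊤)   OUT=(all ⊤)
  B8:   IN=(all ⊤)   OUT=(all ⊤)
  B9:   IN=(all ⊤)   OUT=(all ⊤)

Merge at B4: IN[B4] = OUT[B3] ⊔ OUT[B7] = {a: ⊤, b: ⊤, c: ⊤, d: ⊤, e: ⊤, f: ⊤}
Applying B4's transfer function to that IN value gives OUT[B4] (row B4 above).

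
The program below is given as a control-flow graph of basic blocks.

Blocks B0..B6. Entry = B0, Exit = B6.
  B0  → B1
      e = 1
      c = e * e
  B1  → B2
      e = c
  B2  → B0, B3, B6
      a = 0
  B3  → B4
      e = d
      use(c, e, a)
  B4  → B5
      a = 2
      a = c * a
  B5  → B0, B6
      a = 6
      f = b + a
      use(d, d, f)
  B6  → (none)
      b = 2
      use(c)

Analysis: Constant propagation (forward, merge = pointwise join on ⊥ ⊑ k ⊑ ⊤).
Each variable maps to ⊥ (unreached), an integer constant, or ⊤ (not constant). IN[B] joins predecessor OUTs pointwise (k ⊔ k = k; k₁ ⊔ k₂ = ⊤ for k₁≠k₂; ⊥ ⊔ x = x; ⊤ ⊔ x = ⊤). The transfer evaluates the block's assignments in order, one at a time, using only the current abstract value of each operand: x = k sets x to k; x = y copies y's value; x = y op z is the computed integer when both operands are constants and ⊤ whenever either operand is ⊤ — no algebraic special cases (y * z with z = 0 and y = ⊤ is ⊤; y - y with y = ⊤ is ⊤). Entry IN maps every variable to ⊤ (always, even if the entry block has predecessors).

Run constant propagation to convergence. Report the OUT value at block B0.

Answer: {a: ⊤, b: ⊤, c: 1, d: ⊤, e: 1, f: ⊤}

Trace:
Per-block solution:
  B0:   IN=(all ⊤)   OUT={c:1, e:1; rest ⊤}
  B1:   IN={c:1, e:1; rest ⊤}   OUT={c:1, e:1; rest ⊤}
  B2:   IN={c:1, e:1; rest ⊤}   OUT={a:0, c:1, e:1; rest ⊤}
  B3:   IN={a:0, c:1, e:1; rest ⊤}   OUT={a:0, c:1; rest ⊤}
  B4:   IN={a:0, c:1; rest ⊤}   OUT={a:2, c:1; rest ⊤}
  B5:   IN={a:2, c:1; rest ⊤}   OUT={a:6, c:1; rest ⊤}
  B6:   IN={c:1; rest ⊤}   OUT={b:2, c:1; rest ⊤}

Merge at B0 (entry node, so the boundary value (all ⊤) is joined with the incoming edge(s)): IN[B0] = (all ⊤) ⊔ OUT[B2] ⊔ OUT[B5] = {a: ⊤, b: ⊤, c: ⊤, d: ⊤, e: ⊤, f: ⊤}
Applying B0's transfer function to that IN value gives OUT[B0] (row B0 above).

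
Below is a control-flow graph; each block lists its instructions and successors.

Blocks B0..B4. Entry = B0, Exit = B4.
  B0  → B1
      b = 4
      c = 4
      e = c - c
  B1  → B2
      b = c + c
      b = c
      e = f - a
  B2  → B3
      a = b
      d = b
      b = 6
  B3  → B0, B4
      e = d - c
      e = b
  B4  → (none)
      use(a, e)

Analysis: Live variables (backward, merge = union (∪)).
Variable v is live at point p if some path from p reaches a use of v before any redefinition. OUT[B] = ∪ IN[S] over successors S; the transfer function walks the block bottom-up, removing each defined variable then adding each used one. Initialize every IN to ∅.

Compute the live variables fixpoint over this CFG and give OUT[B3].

Answer: {a, e, f}

Working:
Converged values:
  B0:   IN={a, f}   OUT={a, c, f}
  B1:   IN={a, c, f}   OUT={b, c, f}
  B2:   IN={b, c, f}   OUT={a, b, c, d, f}
  B3:   IN={a, b, c, d, f}   OUT={a, e, f}
  B4:   IN={a, e}   OUT={}

Merge at B3: OUT[B3] = IN[B0] ⊔ IN[B4] = {a, e, f}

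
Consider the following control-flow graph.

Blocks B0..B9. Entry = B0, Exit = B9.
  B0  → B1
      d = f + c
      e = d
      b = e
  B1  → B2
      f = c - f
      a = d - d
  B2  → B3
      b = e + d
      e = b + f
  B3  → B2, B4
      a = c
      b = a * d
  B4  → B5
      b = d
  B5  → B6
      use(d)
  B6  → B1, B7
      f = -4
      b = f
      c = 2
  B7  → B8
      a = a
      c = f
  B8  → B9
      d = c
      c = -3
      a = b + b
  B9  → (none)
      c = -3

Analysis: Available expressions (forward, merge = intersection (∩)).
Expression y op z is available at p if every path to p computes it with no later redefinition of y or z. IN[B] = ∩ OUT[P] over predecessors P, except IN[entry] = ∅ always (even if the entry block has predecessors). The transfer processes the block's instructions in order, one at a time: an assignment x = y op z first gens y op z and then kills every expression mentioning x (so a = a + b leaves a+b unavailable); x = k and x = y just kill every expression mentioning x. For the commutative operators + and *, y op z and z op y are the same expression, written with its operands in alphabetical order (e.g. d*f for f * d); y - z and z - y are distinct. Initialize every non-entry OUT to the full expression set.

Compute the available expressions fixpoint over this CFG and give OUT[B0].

Fixpoint table:
  B0: | IN={} | OUT={c+f}
  B1: | IN={} | OUT={d-d}
  B2: | IN={d-d} | OUT={b+f, d-d}
  B3: | IN={b+f, d-d} | OUT={a*d, d-d}
  B4: | IN={a*d, d-d} | OUT={a*d, d-d}
  B5: | IN={a*d, d-d} | OUT={a*d, d-d}
  B6: | IN={a*d, d-d} | OUT={a*d, d-d}
  B7: | IN={a*d, d-d} | OUT={d-d}
  B8: | IN={d-d} | OUT={b+b}
  B9: | IN={b+b} | OUT={b+b}

B0 is the boundary node: IN[B0] = {}
Applying B0's transfer function to that IN value gives OUT[B0] (row B0 above).

Answer: {c+f}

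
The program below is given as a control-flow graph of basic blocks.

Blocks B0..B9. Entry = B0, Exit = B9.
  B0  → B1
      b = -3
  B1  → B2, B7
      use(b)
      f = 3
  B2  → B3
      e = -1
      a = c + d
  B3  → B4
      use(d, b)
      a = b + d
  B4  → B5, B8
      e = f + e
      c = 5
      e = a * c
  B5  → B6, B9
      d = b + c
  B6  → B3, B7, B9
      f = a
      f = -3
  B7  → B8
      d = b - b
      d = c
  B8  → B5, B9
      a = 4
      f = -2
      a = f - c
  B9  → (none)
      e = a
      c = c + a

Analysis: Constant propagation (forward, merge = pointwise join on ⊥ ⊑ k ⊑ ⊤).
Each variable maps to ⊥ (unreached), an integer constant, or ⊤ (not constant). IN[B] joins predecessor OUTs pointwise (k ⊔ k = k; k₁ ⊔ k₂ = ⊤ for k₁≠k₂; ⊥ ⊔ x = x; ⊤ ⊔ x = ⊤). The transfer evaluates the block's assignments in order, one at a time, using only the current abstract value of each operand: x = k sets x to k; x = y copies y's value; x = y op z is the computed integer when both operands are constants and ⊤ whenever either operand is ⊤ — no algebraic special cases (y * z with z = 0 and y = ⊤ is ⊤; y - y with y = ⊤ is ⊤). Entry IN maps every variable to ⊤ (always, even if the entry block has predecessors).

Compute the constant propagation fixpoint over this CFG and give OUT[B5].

Answer: {a: ⊤, b: -3, c: ⊤, d: ⊤, e: ⊤, f: ⊤}

Working:
Converged values:
  B0: | IN=(all ⊤) | OUT={b:-3; rest ⊤}
  B1: | IN={b:-3; rest ⊤} | OUT={b:-3, f:3; rest ⊤}
  B2: | IN={b:-3, f:3; rest ⊤} | OUT={b:-3, e:-1, f:3; rest ⊤}
  B3: | IN={b:-3; rest ⊤} | OUT={b:-3; rest ⊤}
  B4: | IN={b:-3; rest ⊤} | OUT={b:-3, c:5; rest ⊤}
  B5: | IN={b:-3; rest ⊤} | OUT={b:-3; rest ⊤}
  B6: | IN={b:-3; rest ⊤} | OUT={b:-3, f:-3; rest ⊤}
  B7: | IN={b:-3; rest ⊤} | OUT={b:-3; rest ⊤}
  B8: | IN={b:-3; rest ⊤} | OUT={b:-3, f:-2; rest ⊤}
  B9: | IN={b:-3; rest ⊤} | OUT={b:-3; rest ⊤}

Merge at B5: IN[B5] = OUT[B4] ⊔ OUT[B8] = {a: ⊤, b: -3, c: ⊤, d: ⊤, e: ⊤, f: ⊤}
Applying B5's transfer function to that IN value gives OUT[B5] (row B5 above).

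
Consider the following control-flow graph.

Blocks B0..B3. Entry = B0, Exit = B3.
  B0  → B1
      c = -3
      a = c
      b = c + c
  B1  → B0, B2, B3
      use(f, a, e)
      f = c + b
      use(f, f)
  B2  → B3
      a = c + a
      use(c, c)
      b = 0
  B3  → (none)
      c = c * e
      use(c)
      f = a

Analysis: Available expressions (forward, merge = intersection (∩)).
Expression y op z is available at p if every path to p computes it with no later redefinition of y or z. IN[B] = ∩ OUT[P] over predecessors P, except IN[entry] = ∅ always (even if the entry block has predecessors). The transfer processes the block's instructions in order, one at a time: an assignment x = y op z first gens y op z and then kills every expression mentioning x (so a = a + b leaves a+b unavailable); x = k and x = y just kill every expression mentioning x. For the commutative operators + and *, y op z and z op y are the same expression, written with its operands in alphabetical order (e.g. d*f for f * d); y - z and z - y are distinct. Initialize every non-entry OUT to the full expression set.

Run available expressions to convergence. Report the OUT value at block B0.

Answer: {c+c}

Working:
Converged values:
  B0: | IN={} | OUT={c+c}
  B1: | IN={c+c} | OUT={b+c, c+c}
  B2: | IN={b+c, c+c} | OUT={c+c}
  B3: | IN={c+c} | OUT={}

Merge at B0 (entry node, so the boundary value {} is joined with the incoming edge(s)): IN[B0] = {} ∩ OUT[B1] = {}
Applying B0's transfer function to that IN value gives OUT[B0] (row B0 above).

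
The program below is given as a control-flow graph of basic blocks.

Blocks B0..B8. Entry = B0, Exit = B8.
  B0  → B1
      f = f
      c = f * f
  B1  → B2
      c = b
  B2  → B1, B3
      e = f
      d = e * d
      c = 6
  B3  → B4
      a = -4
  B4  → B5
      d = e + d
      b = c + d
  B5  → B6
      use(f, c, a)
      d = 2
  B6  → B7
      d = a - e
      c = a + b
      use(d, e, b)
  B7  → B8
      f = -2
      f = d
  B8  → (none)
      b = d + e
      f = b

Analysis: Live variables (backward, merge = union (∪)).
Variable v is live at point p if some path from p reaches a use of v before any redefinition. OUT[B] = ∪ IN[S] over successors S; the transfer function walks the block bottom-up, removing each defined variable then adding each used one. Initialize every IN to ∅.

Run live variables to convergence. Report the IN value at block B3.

Fixpoint table:
  B0:  IN={b, d, f}  OUT={b, d, f}
  B1:  IN={b, d, f}  OUT={b, d, f}
  B2:  IN={b, d, f}  OUT={b, c, d, e, f}
  B3:  IN={c, d, e, f}  OUT={a, c, d, e, f}
  B4:  IN={a, c, d, e, f}  OUT={a, b, c, e, f}
  B5:  IN={a, b, c, e, f}  OUT={a, b, e}
  B6:  IN={a, b, e}  OUT={d, e}
  B7:  IN={d, e}  OUT={d, e}
  B8:  IN={d, e}  OUT={}

Merge at B3: OUT[B3] = IN[B4] = {a, c, d, e, f}
Applying B3's transfer function to that OUT value gives IN[B3] (row B3 above).

Answer: {c, d, e, f}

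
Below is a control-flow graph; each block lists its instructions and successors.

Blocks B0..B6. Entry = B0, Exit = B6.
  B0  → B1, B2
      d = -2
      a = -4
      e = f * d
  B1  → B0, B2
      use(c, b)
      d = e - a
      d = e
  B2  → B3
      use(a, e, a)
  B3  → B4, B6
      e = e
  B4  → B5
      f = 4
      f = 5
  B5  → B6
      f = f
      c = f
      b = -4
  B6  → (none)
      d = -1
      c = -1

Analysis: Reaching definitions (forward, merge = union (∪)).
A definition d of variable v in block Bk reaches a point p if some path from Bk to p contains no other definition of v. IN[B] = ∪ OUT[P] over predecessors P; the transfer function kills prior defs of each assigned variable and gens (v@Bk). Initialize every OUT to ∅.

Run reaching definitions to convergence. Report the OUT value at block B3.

Per-block solution:
  B0: | IN={a@B0, d@B1, e@B0} | OUT={a@B0, d@B0, e@B0}
  B1: | IN={a@B0, d@B0, e@B0} | OUT={a@B0, d@B1, e@B0}
  B2: | IN={a@B0, d@B0, d@B1, e@B0} | OUT={a@B0, d@B0, d@B1, e@B0}
  B3: | IN={a@B0, d@B0, d@B1, e@B0} | OUT={a@B0, d@B0, d@B1, e@B3}
  B4: | IN={a@B0, d@B0, d@B1, e@B3} | OUT={a@B0, d@B0, d@B1, e@B3, f@B4}
  B5: | IN={a@B0, d@B0, d@B1, e@B3, f@B4} | OUT={a@B0, b@B5, c@B5, d@B0, d@B1, e@B3, f@B5}
  B6: | IN={a@B0, b@B5, c@B5, d@B0, d@B1, e@B3, f@B5} | OUT={a@B0, b@B5, c@B6, d@B6, e@B3, f@B5}

Merge at B3: IN[B3] = OUT[B2] = {a@B0, d@B0, d@B1, e@B0}
Applying B3's transfer function to that IN value gives OUT[B3] (row B3 above).

Answer: {a@B0, d@B0, d@B1, e@B3}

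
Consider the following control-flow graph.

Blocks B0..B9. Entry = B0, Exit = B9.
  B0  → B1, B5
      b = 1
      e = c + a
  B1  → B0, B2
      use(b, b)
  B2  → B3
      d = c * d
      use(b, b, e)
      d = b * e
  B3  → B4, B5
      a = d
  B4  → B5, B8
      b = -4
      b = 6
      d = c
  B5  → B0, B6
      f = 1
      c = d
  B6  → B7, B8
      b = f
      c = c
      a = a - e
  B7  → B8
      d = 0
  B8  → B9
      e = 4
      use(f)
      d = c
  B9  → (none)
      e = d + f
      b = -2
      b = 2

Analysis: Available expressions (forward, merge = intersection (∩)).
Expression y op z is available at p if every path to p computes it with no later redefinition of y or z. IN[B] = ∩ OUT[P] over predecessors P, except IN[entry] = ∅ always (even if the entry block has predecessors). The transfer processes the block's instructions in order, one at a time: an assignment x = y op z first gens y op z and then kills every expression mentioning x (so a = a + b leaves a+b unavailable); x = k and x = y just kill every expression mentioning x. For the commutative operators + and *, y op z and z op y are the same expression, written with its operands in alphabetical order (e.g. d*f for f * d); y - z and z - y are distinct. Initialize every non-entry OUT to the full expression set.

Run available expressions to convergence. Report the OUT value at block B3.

Answer: {b*e}

Working:
Per-block solution:
  B0: | IN={} | OUT={a+c}
  B1: | IN={a+c} | OUT={a+c}
  B2: | IN={a+c} | OUT={a+c, b*e}
  B3: | IN={a+c, b*e} | OUT={b*e}
  B4: | IN={b*e} | OUT={}
  B5: | IN={} | OUT={}
  B6: | IN={} | OUT={}
  B7: | IN={} | OUT={}
  B8: | IN={} | OUT={}
  B9: | IN={} | OUT={d+f}

Merge at B3: IN[B3] = OUT[B2] = {a+c, b*e}
Applying B3's transfer function to that IN value gives OUT[B3] (row B3 above).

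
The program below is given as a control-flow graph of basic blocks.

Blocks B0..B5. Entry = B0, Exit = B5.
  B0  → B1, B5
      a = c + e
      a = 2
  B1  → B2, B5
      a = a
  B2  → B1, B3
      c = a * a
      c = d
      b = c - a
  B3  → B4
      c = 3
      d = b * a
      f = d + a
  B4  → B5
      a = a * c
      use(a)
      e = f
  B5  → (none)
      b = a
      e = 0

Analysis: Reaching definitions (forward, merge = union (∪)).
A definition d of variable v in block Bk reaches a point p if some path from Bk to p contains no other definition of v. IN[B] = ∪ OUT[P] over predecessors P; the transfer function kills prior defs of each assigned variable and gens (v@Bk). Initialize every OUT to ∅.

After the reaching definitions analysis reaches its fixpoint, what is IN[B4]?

Answer: {a@B1, b@B2, c@B3, d@B3, f@B3}

Working:
Converged values:
  B0:  IN={}  OUT={a@B0}
  B1:  IN={a@B0, a@B1, b@B2, c@B2}  OUT={a@B1, b@B2, c@B2}
  B2:  IN={a@B1, b@B2, c@B2}  OUT={a@B1, b@B2, c@B2}
  B3:  IN={a@B1, b@B2, c@B2}  OUT={a@B1, b@B2, c@B3, d@B3, f@B3}
  B4:  IN={a@B1, b@B2, c@B3, d@B3, f@B3}  OUT={a@B4, b@B2, c@B3, d@B3, e@B4, f@B3}
  B5:  IN={a@B0, a@B1, a@B4, b@B2, c@B2, c@B3, d@B3, e@B4, f@B3}  OUT={a@B0, a@B1, a@B4, b@B5, c@B2, c@B3, d@B3, e@B5, f@B3}

Merge at B4: IN[B4] = OUT[B3] = {a@B1, b@B2, c@B3, d@B3, f@B3}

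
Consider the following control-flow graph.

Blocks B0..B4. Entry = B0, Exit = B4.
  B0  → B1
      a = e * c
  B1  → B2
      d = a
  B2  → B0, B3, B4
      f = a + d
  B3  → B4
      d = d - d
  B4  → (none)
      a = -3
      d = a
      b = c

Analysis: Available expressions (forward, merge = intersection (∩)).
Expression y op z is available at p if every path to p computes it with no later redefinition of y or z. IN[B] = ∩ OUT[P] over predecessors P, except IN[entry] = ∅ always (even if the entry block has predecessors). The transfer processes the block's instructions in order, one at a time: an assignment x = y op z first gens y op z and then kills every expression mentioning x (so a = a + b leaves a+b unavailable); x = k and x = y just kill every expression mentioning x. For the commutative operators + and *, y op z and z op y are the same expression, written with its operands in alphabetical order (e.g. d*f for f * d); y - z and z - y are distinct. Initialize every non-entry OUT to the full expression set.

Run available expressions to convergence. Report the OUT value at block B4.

Fixpoint table:
  B0:  IN={}  OUT={c*e}
  B1:  IN={c*e}  OUT={c*e}
  B2:  IN={c*e}  OUT={a+d, c*e}
  B3:  IN={a+d, c*e}  OUT={c*e}
  B4:  IN={c*e}  OUT={c*e}

Merge at B4: IN[B4] = OUT[B2] ∩ OUT[B3] = {c*e}
Applying B4's transfer function to that IN value gives OUT[B4] (row B4 above).

Answer: {c*e}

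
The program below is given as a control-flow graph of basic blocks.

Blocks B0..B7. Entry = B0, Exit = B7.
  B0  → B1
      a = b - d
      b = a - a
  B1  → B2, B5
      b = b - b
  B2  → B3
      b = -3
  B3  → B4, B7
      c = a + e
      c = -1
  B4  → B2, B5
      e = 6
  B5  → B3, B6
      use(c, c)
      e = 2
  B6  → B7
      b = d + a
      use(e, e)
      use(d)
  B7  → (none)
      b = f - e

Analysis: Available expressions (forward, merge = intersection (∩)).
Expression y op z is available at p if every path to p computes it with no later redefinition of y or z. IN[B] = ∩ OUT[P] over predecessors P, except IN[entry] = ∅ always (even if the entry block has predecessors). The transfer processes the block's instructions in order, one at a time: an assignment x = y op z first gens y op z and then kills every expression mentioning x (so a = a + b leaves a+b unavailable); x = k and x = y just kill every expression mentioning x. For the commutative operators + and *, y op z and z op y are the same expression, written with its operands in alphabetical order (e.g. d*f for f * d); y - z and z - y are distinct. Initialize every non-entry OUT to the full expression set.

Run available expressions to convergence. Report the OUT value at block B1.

Answer: {a-a}

Working:
Fixpoint table:
  B0: | IN={} | OUT={a-a}
  B1: | IN={a-a} | OUT={a-a}
  B2: | IN={a-a} | OUT={a-a}
  B3: | IN={a-a} | OUT={a+e, a-a}
  B4: | IN={a+e, a-a} | OUT={a-a}
  B5: | IN={a-a} | OUT={a-a}
  B6: | IN={a-a} | OUT={a+d, a-a}
  B7: | IN={a-a} | OUT={a-a, f-e}

Merge at B1: IN[B1] = OUT[B0] = {a-a}
Applying B1's transfer function to that IN value gives OUT[B1] (row B1 above).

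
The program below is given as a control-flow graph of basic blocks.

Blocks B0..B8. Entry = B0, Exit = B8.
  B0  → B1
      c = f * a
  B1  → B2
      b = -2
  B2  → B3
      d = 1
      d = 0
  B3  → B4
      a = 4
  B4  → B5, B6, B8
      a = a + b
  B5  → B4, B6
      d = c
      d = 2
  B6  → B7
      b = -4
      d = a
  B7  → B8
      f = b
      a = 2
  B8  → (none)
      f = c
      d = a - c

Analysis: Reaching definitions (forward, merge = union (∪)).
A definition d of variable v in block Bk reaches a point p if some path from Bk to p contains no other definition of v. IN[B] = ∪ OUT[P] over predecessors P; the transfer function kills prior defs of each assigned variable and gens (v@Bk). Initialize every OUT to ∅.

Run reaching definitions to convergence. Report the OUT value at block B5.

Converged values:
  B0:   IN={}   OUT={c@B0}
  B1:   IN={c@B0}   OUT={b@B1, c@B0}
  B2:   IN={b@B1, c@B0}   OUT={b@B1, c@B0, d@B2}
  B3:   IN={b@B1, c@B0, d@B2}   OUT={a@B3, b@B1, c@B0, d@B2}
  B4:   IN={a@B3, a@B4, b@B1, c@B0, d@B2, d@B5}   OUT={a@B4, b@B1, c@B0, d@B2, d@B5}
  B5:   IN={a@B4, b@B1, c@B0, d@B2, d@B5}   OUT={a@B4, b@B1, c@B0, d@B5}
  B6:   IN={a@B4, b@B1, c@B0, d@B2, d@B5}   OUT={a@B4, b@B6, c@B0, d@B6}
  B7:   IN={a@B4, b@B6, c@B0, d@B6}   OUT={a@B7, b@B6, c@B0, d@B6, f@B7}
  B8:   IN={a@B4, a@B7, b@B1, b@B6, c@B0, d@B2, d@B5, d@B6, f@B7}   OUT={a@B4, a@B7, b@B1, b@B6, c@B0, d@B8, f@B8}

Merge at B5: IN[B5] = OUT[B4] = {a@B4, b@B1, c@B0, d@B2, d@B5}
Applying B5's transfer function to that IN value gives OUT[B5] (row B5 above).

Answer: {a@B4, b@B1, c@B0, d@B5}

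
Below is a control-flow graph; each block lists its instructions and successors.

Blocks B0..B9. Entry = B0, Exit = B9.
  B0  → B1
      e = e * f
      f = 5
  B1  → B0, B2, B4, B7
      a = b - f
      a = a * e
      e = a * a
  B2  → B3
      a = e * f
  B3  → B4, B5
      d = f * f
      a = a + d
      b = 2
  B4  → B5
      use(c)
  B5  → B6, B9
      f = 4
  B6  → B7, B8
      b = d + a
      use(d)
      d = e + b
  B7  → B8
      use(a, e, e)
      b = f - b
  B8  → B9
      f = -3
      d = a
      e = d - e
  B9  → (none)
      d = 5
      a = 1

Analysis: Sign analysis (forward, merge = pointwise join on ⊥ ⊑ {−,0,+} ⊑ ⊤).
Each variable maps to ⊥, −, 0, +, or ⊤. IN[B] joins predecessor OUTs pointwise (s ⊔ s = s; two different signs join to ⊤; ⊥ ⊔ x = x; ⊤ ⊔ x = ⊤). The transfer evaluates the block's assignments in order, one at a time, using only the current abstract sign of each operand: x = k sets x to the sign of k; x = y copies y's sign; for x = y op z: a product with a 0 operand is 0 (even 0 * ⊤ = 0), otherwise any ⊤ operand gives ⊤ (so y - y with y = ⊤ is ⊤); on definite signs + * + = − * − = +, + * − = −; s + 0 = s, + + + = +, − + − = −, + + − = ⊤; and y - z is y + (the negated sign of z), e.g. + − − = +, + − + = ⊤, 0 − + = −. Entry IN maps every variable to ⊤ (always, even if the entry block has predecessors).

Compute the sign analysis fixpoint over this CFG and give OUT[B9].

Answer: {a: +, b: ⊤, c: ⊤, d: +, e: ⊤, f: ⊤}

Derivation:
Converged values:
  B0: | IN=(all ⊤) | OUT={f:+; rest ⊤}
  B1: | IN={f:+; rest ⊤} | OUT={f:+; rest ⊤}
  B2: | IN={f:+; rest ⊤} | OUT={f:+; rest ⊤}
  B3: | IN={f:+; rest ⊤} | OUT={b:+, d:+, f:+; rest ⊤}
  B4: | IN={f:+; rest ⊤} | OUT={f:+; rest ⊤}
  B5: | IN={f:+; rest ⊤} | OUT={f:+; rest ⊤}
  B6: | IN={f:+; rest ⊤} | OUT={f:+; rest ⊤}
  B7: | IN={f:+; rest ⊤} | OUT={f:+; rest ⊤}
  B8: | IN={f:+; rest ⊤} | OUT={f:-; rest ⊤}
  B9: | IN=(all ⊤) | OUT={a:+, d:+; rest ⊤}

Merge at B9: IN[B9] = OUT[B5] ⊔ OUT[B8] = {a: ⊤, b: ⊤, c: ⊤, d: ⊤, e: ⊤, f: ⊤}
Applying B9's transfer function to that IN value gives OUT[B9] (row B9 above).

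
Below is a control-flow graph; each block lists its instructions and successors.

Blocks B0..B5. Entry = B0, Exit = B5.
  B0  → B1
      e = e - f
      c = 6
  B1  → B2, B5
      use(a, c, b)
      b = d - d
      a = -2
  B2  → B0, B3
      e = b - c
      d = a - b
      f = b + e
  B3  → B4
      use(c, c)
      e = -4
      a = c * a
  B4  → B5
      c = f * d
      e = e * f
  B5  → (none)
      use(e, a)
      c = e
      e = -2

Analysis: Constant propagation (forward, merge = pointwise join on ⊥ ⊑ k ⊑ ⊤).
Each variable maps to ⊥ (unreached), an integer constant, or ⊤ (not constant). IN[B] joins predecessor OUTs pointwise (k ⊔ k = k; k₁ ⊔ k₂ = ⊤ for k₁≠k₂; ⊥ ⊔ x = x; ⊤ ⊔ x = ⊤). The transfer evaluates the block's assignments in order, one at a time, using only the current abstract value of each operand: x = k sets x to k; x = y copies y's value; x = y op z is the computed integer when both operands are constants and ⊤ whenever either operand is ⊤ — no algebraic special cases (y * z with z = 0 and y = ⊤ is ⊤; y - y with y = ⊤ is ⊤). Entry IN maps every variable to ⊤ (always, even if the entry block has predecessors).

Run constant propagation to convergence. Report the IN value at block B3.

Per-block solution:
  B0:   IN=(all ⊤)   OUT={c:6; rest ⊤}
  B1:   IN={c:6; rest ⊤}   OUT={a:-2, c:6; rest ⊤}
  B2:   IN={a:-2, c:6; rest ⊤}   OUT={a:-2, c:6; rest ⊤}
  B3:   IN={a:-2, c:6; rest ⊤}   OUT={a:-12, c:6, e:-4; rest ⊤}
  B4:   IN={a:-12, c:6, e:-4; rest ⊤}   OUT={a:-12; rest ⊤}
  B5:   IN=(all ⊤)   OUT={e:-2; rest ⊤}

Merge at B3: IN[B3] = OUT[B2] = {a: -2, b: ⊤, c: 6, d: ⊤, e: ⊤, f: ⊤}

Answer: {a: -2, b: ⊤, c: 6, d: ⊤, e: ⊤, f: ⊤}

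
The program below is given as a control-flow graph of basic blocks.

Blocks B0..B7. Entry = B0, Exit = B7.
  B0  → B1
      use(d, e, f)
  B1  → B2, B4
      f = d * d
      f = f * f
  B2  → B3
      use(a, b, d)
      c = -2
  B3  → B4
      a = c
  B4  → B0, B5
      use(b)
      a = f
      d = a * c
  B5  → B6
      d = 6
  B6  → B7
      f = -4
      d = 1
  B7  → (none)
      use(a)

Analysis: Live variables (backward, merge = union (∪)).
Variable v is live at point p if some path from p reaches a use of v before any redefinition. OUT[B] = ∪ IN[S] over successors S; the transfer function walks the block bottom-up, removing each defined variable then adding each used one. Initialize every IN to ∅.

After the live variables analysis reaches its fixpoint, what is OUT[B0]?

Per-block solution:
  B0: | IN={a, b, c, d, e, f} | OUT={a, b, c, d, e}
  B1: | IN={a, b, c, d, e} | OUT={a, b, c, d, e, f}
  B2: | IN={a, b, d, e, f} | OUT={b, c, e, f}
  B3: | IN={b, c, e, f} | OUT={b, c, e, f}
  B4: | IN={b, c, e, f} | OUT={a, b, c, d, e, f}
  B5: | IN={a} | OUT={a}
  B6: | IN={a} | OUT={a}
  B7: | IN={a} | OUT={}

Merge at B0: OUT[B0] = IN[B1] = {a, b, c, d, e}

Answer: {a, b, c, d, e}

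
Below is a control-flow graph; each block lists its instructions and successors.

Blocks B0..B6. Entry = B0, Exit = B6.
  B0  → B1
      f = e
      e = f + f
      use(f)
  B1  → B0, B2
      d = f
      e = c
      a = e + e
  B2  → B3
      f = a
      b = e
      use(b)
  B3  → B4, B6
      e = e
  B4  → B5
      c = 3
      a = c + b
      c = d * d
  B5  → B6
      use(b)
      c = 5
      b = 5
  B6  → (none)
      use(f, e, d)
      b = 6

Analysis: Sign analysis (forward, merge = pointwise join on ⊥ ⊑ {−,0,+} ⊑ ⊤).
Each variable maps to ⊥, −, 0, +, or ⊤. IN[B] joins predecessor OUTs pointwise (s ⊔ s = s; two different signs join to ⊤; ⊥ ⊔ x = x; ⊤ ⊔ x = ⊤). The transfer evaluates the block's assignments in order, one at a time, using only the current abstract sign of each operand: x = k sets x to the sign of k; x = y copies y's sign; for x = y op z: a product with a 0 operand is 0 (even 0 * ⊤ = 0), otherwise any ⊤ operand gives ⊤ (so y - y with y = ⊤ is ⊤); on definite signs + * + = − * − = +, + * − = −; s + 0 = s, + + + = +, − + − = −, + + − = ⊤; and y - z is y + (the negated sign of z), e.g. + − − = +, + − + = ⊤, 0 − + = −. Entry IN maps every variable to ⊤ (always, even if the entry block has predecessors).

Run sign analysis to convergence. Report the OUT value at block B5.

Answer: {a: ⊤, b: +, c: +, d: ⊤, e: ⊤, f: ⊤}

Trace:
Per-block solution:
  B0: | IN=(all ⊤) | OUT=(all ⊤)
  B1: | IN=(all ⊤) | OUT=(all ⊤)
  B2: | IN=(all ⊤) | OUT=(all ⊤)
  B3: | IN=(all ⊤) | OUT=(all ⊤)
  B4: | IN=(all ⊤) | OUT=(all ⊤)
  B5: | IN=(all ⊤) | OUT={b:+, c:+; rest ⊤}
  B6: | IN=(all ⊤) | OUT={b:+; rest ⊤}

Merge at B5: IN[B5] = OUT[B4] = {a: ⊤, b: ⊤, c: ⊤, d: ⊤, e: ⊤, f: ⊤}
Applying B5's transfer function to that IN value gives OUT[B5] (row B5 above).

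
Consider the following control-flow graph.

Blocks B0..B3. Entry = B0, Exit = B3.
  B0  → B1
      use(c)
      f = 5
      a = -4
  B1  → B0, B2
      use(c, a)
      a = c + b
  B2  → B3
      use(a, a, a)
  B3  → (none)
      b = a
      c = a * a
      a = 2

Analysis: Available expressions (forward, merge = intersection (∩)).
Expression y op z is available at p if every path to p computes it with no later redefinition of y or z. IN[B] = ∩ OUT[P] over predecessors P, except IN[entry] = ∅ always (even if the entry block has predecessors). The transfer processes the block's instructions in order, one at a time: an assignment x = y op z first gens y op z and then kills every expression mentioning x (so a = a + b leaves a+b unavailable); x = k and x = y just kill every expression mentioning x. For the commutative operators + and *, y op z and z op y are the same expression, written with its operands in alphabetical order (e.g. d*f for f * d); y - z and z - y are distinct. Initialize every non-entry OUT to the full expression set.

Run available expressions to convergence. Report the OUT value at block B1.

Converged values:
  B0: | IN={} | OUT={}
  B1: | IN={} | OUT={b+c}
  B2: | IN={b+c} | OUT={b+c}
  B3: | IN={b+c} | OUT={}

Merge at B1: IN[B1] = OUT[B0] = {}
Applying B1's transfer function to that IN value gives OUT[B1] (row B1 above).

Answer: {b+c}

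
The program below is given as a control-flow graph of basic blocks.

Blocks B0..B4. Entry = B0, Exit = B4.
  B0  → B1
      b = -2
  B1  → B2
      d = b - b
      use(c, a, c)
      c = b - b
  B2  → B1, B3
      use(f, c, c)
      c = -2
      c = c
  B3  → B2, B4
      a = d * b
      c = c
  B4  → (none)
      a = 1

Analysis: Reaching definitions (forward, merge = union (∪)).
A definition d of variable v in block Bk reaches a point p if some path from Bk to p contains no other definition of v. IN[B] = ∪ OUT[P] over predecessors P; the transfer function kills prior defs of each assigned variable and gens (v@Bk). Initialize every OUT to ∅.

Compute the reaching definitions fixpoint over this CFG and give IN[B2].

Answer: {a@B3, b@B0, c@B1, c@B3, d@B1}

Working:
Converged values:
  B0:  IN={}  OUT={b@B0}
  B1:  IN={a@B3, b@B0, c@B2, d@B1}  OUT={a@B3, b@B0, c@B1, d@B1}
  B2:  IN={a@B3, b@B0, c@B1, c@B3, d@B1}  OUT={a@B3, b@B0, c@B2, d@B1}
  B3:  IN={a@B3, b@B0, c@B2, d@B1}  OUT={a@B3, b@B0, c@B3, d@B1}
  B4:  IN={a@B3, b@B0, c@B3, d@B1}  OUT={a@B4, b@B0, c@B3, d@B1}

Merge at B2: IN[B2] = OUT[B1] ⊔ OUT[B3] = {a@B3, b@B0, c@B1, c@B3, d@B1}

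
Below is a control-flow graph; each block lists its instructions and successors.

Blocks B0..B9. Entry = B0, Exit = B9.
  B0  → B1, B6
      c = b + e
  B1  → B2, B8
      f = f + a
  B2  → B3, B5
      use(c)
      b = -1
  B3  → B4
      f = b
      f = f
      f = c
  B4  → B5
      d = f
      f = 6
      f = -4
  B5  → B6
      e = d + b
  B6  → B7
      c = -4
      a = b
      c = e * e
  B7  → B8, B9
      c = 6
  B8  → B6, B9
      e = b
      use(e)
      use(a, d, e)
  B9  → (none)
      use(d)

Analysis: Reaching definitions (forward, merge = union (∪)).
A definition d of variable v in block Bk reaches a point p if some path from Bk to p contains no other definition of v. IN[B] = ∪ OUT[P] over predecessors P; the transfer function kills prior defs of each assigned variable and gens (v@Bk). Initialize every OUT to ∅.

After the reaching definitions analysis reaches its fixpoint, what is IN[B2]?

Answer: {c@B0, f@B1}

Working:
Fixpoint table:
  B0:  IN={}  OUT={c@B0}
  B1:  IN={c@B0}  OUT={c@B0, f@B1}
  B2:  IN={c@B0, f@B1}  OUT={b@B2, c@B0, f@B1}
  B3:  IN={b@B2, c@B0, f@B1}  OUT={b@B2, c@B0, f@B3}
  B4:  IN={b@B2, c@B0, f@B3}  OUT={b@B2, c@B0, d@B4, f@B4}
  B5:  IN={b@B2, c@B0, d@B4, f@B1, f@B4}  OUT={b@B2, c@B0, d@B4, e@B5, f@B1, f@B4}
  B6:  IN={a@B6, b@B2, c@B0, c@B7, d@B4, e@B5, e@B8, f@B1, f@B4}  OUT={a@B6, b@B2, c@B6, d@B4, e@B5, e@B8, f@B1, f@B4}
  B7:  IN={a@B6, b@B2, c@B6, d@B4, e@B5, e@B8, f@B1, f@B4}  OUT={a@B6, b@B2, c@B7, d@B4, e@B5, e@B8, f@B1, f@B4}
  B8:  IN={a@B6, b@B2, c@B0, c@B7, d@B4, e@B5, e@B8, f@B1, f@B4}  OUT={a@B6, b@B2, c@B0, c@B7, d@B4, e@B8, f@B1, f@B4}
  B9:  IN={a@B6, b@B2, c@B0, c@B7, d@B4, e@B5, e@B8, f@B1, f@B4}  OUT={a@B6, b@B2, c@B0, c@B7, d@B4, e@B5, e@B8, f@B1, f@B4}

Merge at B2: IN[B2] = OUT[B1] = {c@B0, f@B1}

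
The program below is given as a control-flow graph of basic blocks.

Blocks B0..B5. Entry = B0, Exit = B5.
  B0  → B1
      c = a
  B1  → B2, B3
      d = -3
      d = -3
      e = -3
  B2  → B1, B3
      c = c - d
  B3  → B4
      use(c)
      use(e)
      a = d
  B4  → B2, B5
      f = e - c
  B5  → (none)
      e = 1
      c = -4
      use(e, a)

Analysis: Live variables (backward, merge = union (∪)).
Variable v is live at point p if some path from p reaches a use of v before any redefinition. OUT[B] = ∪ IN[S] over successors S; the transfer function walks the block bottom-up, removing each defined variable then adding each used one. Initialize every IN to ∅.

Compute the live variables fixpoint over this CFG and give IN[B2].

Per-block solution:
  B0:  IN={a}  OUT={c}
  B1:  IN={c}  OUT={c, d, e}
  B2:  IN={c, d, e}  OUT={c, d, e}
  B3:  IN={c, d, e}  OUT={a, c, d, e}
  B4:  IN={a, c, d, e}  OUT={a, c, d, e}
  B5:  IN={a}  OUT={}

Merge at B2: OUT[B2] = IN[B1] ⊔ IN[B3] = {c, d, e}
Applying B2's transfer function to that OUT value gives IN[B2] (row B2 above).

Answer: {c, d, e}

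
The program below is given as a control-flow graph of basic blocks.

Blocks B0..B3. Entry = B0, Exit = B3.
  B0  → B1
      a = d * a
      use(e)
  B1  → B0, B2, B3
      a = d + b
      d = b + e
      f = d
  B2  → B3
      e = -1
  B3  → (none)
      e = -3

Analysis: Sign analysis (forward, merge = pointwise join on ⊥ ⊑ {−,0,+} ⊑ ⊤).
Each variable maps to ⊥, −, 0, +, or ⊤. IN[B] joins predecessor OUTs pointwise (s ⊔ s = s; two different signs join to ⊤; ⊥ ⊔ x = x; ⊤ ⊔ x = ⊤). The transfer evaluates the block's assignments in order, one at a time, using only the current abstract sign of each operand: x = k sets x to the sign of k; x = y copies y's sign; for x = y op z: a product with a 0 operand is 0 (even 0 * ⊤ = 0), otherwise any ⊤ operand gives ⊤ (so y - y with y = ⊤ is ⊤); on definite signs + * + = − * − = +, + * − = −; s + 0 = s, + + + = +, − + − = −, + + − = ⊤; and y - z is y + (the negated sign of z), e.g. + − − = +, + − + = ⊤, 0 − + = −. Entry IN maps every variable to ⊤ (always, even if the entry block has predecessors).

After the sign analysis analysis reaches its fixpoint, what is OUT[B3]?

Answer: {a: ⊤, b: ⊤, c: ⊤, d: ⊤, e: -, f: ⊤}

Working:
Converged values:
  B0:  IN=(all ⊤)  OUT=(all ⊤)
  B1:  IN=(all ⊤)  OUT=(all ⊤)
  B2:  IN=(all ⊤)  OUT={e:-; rest ⊤}
  B3:  IN=(all ⊤)  OUT={e:-; rest ⊤}

Merge at B3: IN[B3] = OUT[B1] ⊔ OUT[B2] = {a: ⊤, b: ⊤, c: ⊤, d: ⊤, e: ⊤, f: ⊤}
Applying B3's transfer function to that IN value gives OUT[B3] (row B3 above).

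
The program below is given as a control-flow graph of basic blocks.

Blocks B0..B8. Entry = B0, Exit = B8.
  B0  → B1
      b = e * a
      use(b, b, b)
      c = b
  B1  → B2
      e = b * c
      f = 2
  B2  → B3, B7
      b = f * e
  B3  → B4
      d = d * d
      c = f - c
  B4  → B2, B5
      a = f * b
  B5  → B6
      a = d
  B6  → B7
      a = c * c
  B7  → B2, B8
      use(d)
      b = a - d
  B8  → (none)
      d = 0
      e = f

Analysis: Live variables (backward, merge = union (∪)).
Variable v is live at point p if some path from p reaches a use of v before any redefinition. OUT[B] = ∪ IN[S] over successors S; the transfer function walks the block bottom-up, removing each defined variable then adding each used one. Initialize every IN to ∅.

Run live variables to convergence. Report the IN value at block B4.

Answer: {b, c, d, e, f}

Trace:
Converged values:
  B0:   IN={a, d, e}   OUT={a, b, c, d}
  B1:   IN={a, b, c, d}   OUT={a, c, d, e, f}
  B2:   IN={a, c, d, e, f}   OUT={a, b, c, d, e, f}
  B3:   IN={b, c, d, e, f}   OUT={b, c, d, e, f}
  B4:   IN={b, c, d, e, f}   OUT={a, c, d, e, f}
  B5:   IN={c, d, e, f}   OUT={c, d, e, f}
  B6:   IN={c, d, e, f}   OUT={a, c, d, e, f}
  B7:   IN={a, c, d, e, f}   OUT={a, c, d, e, f}
  B8:   IN={f}   OUT={}

Merge at B4: OUT[B4] = IN[B2] ⊔ IN[B5] = {a, c, d, e, f}
Applying B4's transfer function to that OUT value gives IN[B4] (row B4 above).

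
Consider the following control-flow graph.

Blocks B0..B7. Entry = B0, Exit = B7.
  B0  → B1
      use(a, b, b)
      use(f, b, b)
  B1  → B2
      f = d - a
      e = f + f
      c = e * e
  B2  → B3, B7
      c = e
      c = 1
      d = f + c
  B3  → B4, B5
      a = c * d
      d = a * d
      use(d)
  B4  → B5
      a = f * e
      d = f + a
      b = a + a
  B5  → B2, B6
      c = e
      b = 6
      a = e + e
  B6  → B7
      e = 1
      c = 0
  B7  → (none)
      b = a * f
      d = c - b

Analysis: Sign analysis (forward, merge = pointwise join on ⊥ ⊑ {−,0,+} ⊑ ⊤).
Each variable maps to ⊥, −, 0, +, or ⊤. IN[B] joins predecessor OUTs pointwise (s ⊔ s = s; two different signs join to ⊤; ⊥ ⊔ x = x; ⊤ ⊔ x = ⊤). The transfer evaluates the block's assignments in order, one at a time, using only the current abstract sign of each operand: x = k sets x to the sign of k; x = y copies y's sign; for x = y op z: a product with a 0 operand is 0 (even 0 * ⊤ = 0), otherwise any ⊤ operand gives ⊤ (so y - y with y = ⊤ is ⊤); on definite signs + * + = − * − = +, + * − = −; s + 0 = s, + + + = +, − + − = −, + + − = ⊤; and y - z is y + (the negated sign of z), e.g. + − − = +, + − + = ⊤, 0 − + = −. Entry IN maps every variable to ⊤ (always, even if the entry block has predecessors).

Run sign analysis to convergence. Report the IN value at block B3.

Answer: {a: ⊤, b: ⊤, c: +, d: ⊤, e: ⊤, f: ⊤}

Trace:
Per-block solution:
  B0: | IN=(all ⊤) | OUT=(all ⊤)
  B1: | IN=(all ⊤) | OUT=(all ⊤)
  B2: | IN=(all ⊤) | OUT={c:+; rest ⊤}
  B3: | IN={c:+; rest ⊤} | OUT={c:+; rest ⊤}
  B4: | IN={c:+; rest ⊤} | OUT={c:+; rest ⊤}
  B5: | IN={c:+; rest ⊤} | OUT={b:+; rest ⊤}
  B6: | IN={b:+; rest ⊤} | OUT={b:+, c:0, e:+; rest ⊤}
  B7: | IN=(all ⊤) | OUT=(all ⊤)

Merge at B3: IN[B3] = OUT[B2] = {a: ⊤, b: ⊤, c: +, d: ⊤, e: ⊤, f: ⊤}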